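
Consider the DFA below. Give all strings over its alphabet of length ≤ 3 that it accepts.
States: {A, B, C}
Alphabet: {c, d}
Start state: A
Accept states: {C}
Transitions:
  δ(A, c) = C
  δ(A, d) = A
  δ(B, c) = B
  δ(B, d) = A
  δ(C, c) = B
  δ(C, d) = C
c, cd, dc, cdd, dcd, ddc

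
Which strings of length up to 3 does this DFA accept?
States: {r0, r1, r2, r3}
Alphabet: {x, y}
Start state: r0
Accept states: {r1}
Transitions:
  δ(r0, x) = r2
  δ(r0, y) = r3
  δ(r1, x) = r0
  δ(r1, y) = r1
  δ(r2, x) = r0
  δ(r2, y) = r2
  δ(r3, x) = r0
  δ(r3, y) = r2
None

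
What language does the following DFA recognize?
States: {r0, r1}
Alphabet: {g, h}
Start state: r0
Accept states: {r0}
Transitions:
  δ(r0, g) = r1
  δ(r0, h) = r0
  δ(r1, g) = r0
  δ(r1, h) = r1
Testing a few strings:
  'hg' → reject
  'hgg' → accept
  'gg' → accept
  'ghh' → reject
State roles: r0=even number of g's so far; r1=odd number of g's so far
All strings over {g,h} with an even number of g's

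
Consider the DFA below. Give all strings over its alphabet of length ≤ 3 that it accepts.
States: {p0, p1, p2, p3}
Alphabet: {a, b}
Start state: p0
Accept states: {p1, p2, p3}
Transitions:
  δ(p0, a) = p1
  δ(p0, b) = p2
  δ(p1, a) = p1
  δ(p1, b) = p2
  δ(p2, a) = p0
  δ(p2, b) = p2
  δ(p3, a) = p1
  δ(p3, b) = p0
a, b, aa, ab, bb, aaa, aab, abb, baa, bab, bbb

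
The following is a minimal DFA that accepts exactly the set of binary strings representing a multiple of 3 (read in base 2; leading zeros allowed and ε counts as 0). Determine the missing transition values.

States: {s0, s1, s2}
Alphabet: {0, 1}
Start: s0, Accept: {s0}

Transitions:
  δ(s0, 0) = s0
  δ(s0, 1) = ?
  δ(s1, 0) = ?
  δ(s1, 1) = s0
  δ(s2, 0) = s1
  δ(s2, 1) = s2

From the language and accept set, identify what each state tracks — s0: value ≡ 0 (mod 3); s1: value ≡ 1 (mod 3); s2: value ≡ 2 (mod 3).
Each missing δ(q, a) is the state matching the new tracked value after reading a.
δ(s0, 1) = s1; δ(s1, 0) = s2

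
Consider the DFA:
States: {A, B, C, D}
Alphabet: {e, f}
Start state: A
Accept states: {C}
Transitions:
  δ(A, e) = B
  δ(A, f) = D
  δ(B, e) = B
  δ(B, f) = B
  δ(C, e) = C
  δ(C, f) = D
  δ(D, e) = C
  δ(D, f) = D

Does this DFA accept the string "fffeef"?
Processing string "fffeef":
  A --f--> D
  D --f--> D
  D --f--> D
  D --e--> C
  C --e--> C
  C --f--> D
Final state: D
Accept states: {C}
No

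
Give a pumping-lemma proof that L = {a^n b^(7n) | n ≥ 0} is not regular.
Assume L is regular with pumping length p. Idea: pumping the a-block breaks the 1:7 ratio.
Choose s = a^p b^(7p) (length 8p ≥ p). By the pumping lemma, s = xyz with |xy| ≤ p, |y| > 0, so y = a^k with k ≥ 1. Then xy²z = a^(p+k) b^(7p). For this to be in L we would need 7p = 7(p+k), i.e. 7k = 0, contradicting k ≥ 1. So xy²z ∉ L.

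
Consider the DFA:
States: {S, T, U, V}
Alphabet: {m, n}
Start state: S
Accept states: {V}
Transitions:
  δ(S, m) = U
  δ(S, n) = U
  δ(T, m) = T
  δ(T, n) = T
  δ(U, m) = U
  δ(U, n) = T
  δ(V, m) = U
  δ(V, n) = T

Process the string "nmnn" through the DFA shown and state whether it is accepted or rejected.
Processing string "nmnn":
  S --n--> U
  U --m--> U
  U --n--> T
  T --n--> T
Final state: T
Accept states: {V}
No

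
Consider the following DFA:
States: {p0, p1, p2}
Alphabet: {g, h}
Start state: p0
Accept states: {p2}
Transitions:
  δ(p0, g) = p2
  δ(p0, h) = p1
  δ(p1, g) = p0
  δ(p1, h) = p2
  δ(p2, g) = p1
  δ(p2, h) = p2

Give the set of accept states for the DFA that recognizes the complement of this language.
Complement accept states = All states \ Original accept states
= {p0, p1, p2} \ {p2}
{p0, p1}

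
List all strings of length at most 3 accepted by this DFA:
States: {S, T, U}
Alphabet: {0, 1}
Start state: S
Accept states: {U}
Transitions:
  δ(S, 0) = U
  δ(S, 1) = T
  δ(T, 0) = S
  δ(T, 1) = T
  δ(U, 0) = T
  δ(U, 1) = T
0, 100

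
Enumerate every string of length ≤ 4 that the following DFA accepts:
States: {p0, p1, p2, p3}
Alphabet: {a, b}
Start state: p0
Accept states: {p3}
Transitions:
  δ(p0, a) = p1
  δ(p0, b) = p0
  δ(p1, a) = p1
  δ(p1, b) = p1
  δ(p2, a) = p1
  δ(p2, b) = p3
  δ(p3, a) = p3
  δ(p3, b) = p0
None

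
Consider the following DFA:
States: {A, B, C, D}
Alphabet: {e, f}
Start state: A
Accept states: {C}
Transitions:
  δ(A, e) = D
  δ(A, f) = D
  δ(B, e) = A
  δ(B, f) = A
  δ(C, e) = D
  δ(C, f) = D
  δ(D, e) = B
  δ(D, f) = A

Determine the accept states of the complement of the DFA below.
Complement accept states = All states \ Original accept states
= {A, B, C, D} \ {C}
{A, B, D}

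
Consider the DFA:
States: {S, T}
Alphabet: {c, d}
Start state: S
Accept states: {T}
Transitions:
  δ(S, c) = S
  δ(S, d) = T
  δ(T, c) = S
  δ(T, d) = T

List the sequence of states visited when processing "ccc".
read 'c': S → S
  read 'c': S → S
  read 'c': S → S
S -> S -> S -> S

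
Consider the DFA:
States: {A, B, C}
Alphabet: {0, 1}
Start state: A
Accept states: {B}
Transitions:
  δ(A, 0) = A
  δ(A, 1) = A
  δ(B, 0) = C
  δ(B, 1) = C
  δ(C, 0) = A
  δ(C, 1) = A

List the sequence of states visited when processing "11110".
read '1': A → A
  read '1': A → A
  read '1': A → A
  read '1': A → A
  read '0': A → A
A -> A -> A -> A -> A -> A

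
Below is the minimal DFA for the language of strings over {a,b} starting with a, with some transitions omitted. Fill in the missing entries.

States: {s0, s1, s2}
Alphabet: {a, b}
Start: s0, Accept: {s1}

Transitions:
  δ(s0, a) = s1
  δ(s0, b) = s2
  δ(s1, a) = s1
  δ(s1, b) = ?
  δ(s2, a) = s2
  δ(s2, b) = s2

From the language and accept set, identify what each state tracks — s0: no input read; s1: started with a; s2: started with b (dead).
Each missing δ(q, a) is the state matching the new tracked value after reading a.
δ(s1, b) = s1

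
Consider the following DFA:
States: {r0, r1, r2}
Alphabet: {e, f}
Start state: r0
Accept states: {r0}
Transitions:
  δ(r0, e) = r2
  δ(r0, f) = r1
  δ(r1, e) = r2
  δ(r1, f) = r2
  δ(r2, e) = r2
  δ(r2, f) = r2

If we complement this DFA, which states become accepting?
Complement accept states = All states \ Original accept states
= {r0, r1, r2} \ {r0}
{r1, r2}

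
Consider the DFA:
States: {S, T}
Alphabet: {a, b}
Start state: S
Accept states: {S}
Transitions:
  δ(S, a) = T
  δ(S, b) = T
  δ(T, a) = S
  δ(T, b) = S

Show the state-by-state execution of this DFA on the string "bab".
read 'b': S → T
  read 'a': T → S
  read 'b': S → T
S -> T -> S -> T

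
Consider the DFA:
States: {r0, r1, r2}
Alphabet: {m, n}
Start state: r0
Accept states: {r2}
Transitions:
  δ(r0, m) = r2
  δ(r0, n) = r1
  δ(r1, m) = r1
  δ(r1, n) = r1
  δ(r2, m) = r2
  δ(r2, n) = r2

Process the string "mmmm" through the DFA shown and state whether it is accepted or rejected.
Processing string "mmmm":
  r0 --m--> r2
  r2 --m--> r2
  r2 --m--> r2
  r2 --m--> r2
Final state: r2
Accept states: {r2}
Yes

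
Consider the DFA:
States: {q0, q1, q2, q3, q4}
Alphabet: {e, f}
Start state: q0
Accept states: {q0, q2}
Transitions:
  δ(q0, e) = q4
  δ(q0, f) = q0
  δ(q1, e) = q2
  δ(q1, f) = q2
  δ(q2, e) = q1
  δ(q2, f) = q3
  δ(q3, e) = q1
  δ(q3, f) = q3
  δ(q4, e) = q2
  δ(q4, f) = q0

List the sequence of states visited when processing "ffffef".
read 'f': q0 → q0
  read 'f': q0 → q0
  read 'f': q0 → q0
  read 'f': q0 → q0
  read 'e': q0 → q4
  read 'f': q4 → q0
q0 -> q0 -> q0 -> q0 -> q0 -> q4 -> q0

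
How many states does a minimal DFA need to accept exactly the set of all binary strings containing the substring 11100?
By Myhill–Nerode, count the distinguishable equivalence classes: 6 classes — one per longest suffix of the input that is a prefix of '11100' (lengths 0 through 4), plus an absorbing 'already seen 11100' class.
6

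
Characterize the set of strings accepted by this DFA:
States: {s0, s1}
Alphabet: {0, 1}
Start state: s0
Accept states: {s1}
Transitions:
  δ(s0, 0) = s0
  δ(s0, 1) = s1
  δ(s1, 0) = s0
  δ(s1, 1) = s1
Testing a few strings:
  '0' → reject
  '01' → accept
  '011' → accept
  '100' → reject
State roles: s0=last symbol not 1; s1=last symbol is 1
All binary strings ending with 1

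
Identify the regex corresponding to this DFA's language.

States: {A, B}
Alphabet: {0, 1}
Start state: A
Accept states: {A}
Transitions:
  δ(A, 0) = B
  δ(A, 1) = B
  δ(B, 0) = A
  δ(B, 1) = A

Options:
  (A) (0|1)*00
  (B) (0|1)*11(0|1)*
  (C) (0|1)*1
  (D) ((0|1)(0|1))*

Check each option against the DFA on short strings; one disagreement eliminates an option:
  (A) (0|1)*00: on ε the DFA stays in A and accepts (A ∈ Accept), but the regex does not match it → eliminate
  (B) (0|1)*11(0|1)*: on ε the DFA stays in A and accepts (A ∈ Accept), but the regex does not match it → eliminate
  (C) (0|1)*1: on ε the DFA stays in A and accepts (A ∈ Accept), but the regex does not match it → eliminate
  (D) ((0|1)(0|1))*: agrees with the DFA on every string of length ≤ 6
Only (D) is consistent with the DFA.
(D) ((0|1)(0|1))*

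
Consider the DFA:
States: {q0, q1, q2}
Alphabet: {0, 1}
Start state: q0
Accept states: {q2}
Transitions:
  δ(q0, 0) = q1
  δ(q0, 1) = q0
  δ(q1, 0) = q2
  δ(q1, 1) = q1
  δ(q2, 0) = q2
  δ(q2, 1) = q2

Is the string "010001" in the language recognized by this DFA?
Processing string "010001":
  q0 --0--> q1
  q1 --1--> q1
  q1 --0--> q2
  q2 --0--> q2
  q2 --0--> q2
  q2 --1--> q2
Final state: q2
Accept states: {q2}
Yes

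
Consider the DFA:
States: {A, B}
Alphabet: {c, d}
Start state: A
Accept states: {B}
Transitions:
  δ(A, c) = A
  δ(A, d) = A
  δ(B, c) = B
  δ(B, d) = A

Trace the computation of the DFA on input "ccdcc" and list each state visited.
read 'c': A → A
  read 'c': A → A
  read 'd': A → A
  read 'c': A → A
  read 'c': A → A
A -> A -> A -> A -> A -> A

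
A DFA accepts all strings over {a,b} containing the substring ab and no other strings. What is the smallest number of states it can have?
By Myhill–Nerode, count the distinguishable equivalence classes: 3 classes — one per longest suffix of the input that is a prefix of 'ab' (lengths 0 through 1), plus an absorbing 'already seen ab' class.
3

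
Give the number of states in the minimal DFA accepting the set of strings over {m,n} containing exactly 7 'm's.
By Myhill–Nerode, count the distinguishable equivalence classes: 9 classes — having seen 0, 1, …, 7, or >7 copies of 'm'; the count-7 class is the only accepting one and >7 is dead.
9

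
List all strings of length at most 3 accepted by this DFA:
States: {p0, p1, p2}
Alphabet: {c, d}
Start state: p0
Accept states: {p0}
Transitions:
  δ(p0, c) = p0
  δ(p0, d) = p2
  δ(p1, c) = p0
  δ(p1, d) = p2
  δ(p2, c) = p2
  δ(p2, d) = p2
ε, c, cc, ccc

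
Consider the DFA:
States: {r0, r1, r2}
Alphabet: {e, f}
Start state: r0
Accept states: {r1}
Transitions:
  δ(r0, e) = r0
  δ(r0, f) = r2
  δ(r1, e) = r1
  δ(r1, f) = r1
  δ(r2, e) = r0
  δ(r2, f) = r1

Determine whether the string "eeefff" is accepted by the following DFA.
Processing string "eeefff":
  r0 --e--> r0
  r0 --e--> r0
  r0 --e--> r0
  r0 --f--> r2
  r2 --f--> r1
  r1 --f--> r1
Final state: r1
Accept states: {r1}
Yes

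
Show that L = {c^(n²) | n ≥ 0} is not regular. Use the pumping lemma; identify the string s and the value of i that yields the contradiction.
Assume L is regular with pumping length p. Idea: pumping adds a fixed amount, but gaps between consecutive squares grow.
Choose s = c^(p²) (length p² ≥ p). By the pumping lemma, s = xyz with |xy| ≤ p, |y| > 0, so |y| = k with 1 ≤ k ≤ p. Then |xy²z| = p²+k. Since p² < p²+k ≤ p²+p < (p+1)², the length p²+k lies strictly between consecutive squares, so it is not a perfect square and xy²z ∉ L.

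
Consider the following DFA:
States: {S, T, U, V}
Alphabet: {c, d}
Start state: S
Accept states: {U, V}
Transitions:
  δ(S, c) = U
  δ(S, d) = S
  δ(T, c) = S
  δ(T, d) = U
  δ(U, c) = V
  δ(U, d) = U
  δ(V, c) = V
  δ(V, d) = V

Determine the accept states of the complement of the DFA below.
Complement accept states = All states \ Original accept states
= {S, T, U, V} \ {U, V}
{S, T}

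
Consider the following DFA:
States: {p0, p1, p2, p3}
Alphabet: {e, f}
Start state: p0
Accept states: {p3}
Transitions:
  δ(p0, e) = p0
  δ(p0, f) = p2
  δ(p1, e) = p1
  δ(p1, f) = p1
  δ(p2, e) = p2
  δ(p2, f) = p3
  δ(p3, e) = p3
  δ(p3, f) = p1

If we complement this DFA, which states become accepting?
Complement accept states = All states \ Original accept states
= {p0, p1, p2, p3} \ {p3}
{p0, p1, p2}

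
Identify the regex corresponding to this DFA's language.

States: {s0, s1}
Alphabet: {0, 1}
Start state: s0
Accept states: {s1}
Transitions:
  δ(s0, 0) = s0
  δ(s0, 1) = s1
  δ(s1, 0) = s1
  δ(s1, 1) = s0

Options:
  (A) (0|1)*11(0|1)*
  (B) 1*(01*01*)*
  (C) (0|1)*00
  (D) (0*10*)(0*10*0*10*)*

Check each option against the DFA on short strings; one disagreement eliminates an option:
  (A) (0|1)*11(0|1)*: on '1' the DFA goes s0 → s1 and accepts (s1 ∈ Accept), but the regex does not match it → eliminate
  (B) 1*(01*01*)*: on ε the DFA stays in s0 and rejects (s0 ∉ Accept), but the regex matches it → eliminate
  (C) (0|1)*00: on '1' the DFA goes s0 → s1 and accepts (s1 ∈ Accept), but the regex does not match it → eliminate
  (D) (0*10*)(0*10*0*10*)*: agrees with the DFA on every string of length ≤ 6
Only (D) is consistent with the DFA.
(D) (0*10*)(0*10*0*10*)*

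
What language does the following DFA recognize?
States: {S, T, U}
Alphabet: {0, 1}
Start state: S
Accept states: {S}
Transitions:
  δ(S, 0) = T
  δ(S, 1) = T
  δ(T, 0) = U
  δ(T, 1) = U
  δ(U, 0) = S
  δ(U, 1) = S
Testing a few strings:
  '10' → reject
  '0' → reject
  '1000' → reject
  '1' → reject
State roles: S=length ≡ 0 (mod 3); T=length ≡ 1 (mod 3); U=length ≡ 2 (mod 3)
All binary strings whose length is a multiple of 3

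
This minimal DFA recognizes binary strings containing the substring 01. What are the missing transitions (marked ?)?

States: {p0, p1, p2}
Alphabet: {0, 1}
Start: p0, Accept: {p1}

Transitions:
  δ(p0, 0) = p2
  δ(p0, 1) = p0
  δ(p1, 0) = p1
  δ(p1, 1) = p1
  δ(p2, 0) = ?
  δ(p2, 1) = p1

From the language and accept set, identify what each state tracks — p0: no 0 seen yet; p1: substring 01 seen; p2: seen a 0, waiting for 1.
Each missing δ(q, a) is the state matching the new tracked value after reading a.
δ(p2, 0) = p2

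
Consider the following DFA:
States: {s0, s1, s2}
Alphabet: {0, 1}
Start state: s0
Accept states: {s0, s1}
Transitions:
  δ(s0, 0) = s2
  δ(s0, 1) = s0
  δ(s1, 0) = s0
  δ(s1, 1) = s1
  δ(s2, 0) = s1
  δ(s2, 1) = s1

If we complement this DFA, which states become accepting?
Complement accept states = All states \ Original accept states
= {s0, s1, s2} \ {s0, s1}
{s2}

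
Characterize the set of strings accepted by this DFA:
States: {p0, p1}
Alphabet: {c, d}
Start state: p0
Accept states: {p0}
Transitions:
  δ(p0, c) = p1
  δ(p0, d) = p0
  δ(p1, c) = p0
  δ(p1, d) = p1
Testing a few strings:
  'cd' → reject
  'cc' → accept
  'dcd' → reject
  'd' → accept
State roles: p0=even number of c's so far; p1=odd number of c's so far
All strings over {c,d} with an even number of c's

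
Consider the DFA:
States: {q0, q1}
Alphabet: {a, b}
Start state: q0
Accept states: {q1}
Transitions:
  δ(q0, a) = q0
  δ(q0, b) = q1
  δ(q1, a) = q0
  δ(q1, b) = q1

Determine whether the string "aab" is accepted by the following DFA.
Processing string "aab":
  q0 --a--> q0
  q0 --a--> q0
  q0 --b--> q1
Final state: q1
Accept states: {q1}
Yes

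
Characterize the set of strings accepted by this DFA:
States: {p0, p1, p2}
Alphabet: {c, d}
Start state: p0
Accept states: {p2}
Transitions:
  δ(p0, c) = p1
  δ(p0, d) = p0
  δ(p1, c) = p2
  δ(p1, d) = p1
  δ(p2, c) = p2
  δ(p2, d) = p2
Testing a few strings:
  'c' → reject
  'dddc' → reject
  'cccc' → accept
  'd' → reject
State roles: p0=zero c's seen; p1=one c seen; p2=≥ two c's seen
All strings over {c,d} containing at least two c's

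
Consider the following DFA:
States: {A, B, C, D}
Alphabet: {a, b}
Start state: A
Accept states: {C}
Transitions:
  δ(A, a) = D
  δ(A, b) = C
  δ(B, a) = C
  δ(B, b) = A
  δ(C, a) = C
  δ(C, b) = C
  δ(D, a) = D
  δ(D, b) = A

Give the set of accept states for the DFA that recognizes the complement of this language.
Complement accept states = All states \ Original accept states
= {A, B, C, D} \ {C}
{A, B, D}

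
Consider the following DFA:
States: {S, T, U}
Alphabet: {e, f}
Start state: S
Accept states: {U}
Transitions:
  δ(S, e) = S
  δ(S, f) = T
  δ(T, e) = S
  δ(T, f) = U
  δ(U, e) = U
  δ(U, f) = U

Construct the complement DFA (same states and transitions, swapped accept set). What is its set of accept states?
Complement accept states = All states \ Original accept states
= {S, T, U} \ {U}
{S, T}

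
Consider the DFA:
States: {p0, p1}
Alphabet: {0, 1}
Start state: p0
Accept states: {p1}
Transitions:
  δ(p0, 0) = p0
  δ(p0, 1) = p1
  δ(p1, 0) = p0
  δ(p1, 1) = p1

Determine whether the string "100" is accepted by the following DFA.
Processing string "100":
  p0 --1--> p1
  p1 --0--> p0
  p0 --0--> p0
Final state: p0
Accept states: {p1}
No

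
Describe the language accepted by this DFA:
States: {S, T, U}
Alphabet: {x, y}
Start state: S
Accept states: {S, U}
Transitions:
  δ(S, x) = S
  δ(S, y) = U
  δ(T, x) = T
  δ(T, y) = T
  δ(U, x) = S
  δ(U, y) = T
Testing a few strings:
  'xx' → accept
  'yyyy' → reject
  'yxy' → accept
  'y' → accept
State roles: S=last symbol not y (ok); T=saw yy (dead); U=last symbol y (ok)
All strings over {x,y} with no two consecutive y's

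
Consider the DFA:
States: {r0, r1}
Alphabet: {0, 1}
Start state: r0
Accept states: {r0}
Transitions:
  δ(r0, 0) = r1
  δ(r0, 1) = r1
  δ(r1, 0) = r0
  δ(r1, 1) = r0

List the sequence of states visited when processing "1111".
read '1': r0 → r1
  read '1': r1 → r0
  read '1': r0 → r1
  read '1': r1 → r0
r0 -> r1 -> r0 -> r1 -> r0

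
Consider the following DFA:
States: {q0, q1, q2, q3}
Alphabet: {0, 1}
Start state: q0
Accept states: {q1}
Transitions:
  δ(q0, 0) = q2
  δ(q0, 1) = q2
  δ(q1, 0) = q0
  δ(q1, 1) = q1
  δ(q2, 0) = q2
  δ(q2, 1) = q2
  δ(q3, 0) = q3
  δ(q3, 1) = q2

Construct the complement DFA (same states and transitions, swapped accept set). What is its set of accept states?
Complement accept states = All states \ Original accept states
= {q0, q1, q2, q3} \ {q1}
{q0, q2, q3}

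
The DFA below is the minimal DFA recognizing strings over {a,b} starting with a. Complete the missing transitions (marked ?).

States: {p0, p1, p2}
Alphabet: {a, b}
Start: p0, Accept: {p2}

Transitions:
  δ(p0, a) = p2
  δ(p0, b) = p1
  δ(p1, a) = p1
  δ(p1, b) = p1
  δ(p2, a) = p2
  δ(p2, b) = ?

From the language and accept set, identify what each state tracks — p0: no input read; p1: started with b (dead); p2: started with a.
Each missing δ(q, a) is the state matching the new tracked value after reading a.
δ(p2, b) = p2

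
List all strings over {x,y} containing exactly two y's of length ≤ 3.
yy, xyy, yxy, yyx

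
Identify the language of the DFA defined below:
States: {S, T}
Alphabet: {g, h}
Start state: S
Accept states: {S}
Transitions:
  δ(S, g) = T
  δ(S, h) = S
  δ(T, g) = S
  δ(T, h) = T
Testing a few strings:
  'hg' → reject
  'hgg' → accept
  'gh' → reject
  'g' → reject
State roles: S=even number of g's so far; T=odd number of g's so far
All strings over {g,h} with an even number of g's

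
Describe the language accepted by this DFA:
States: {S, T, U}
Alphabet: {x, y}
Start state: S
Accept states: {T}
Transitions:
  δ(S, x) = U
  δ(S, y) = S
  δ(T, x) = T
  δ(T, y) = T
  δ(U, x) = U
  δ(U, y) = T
Testing a few strings:
  'xxxy' → accept
  'yxx' → reject
  'yxy' → accept
  'yxxx' → reject
State roles: S=no x seen yet; T=substring xy seen; U=seen a x, waiting for y
All strings over {x,y} containing the substring xy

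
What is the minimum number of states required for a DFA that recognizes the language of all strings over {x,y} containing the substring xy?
By Myhill–Nerode, count the distinguishable equivalence classes: three classes — no x yet / x seen but no xy / xy seen.
3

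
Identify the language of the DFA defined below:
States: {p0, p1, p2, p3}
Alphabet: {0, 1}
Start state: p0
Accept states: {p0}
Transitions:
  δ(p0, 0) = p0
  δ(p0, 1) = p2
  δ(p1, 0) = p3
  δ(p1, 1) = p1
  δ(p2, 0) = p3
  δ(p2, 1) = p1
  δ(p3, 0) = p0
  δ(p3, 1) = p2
Testing a few strings:
  '001' → reject
  '0' → accept
  '1' → reject
  '1001' → reject
State roles: p0=value ≡ 0 (mod 4); p1=value ≡ 3 (mod 4); p2=value ≡ 1 (mod 4); p3=value ≡ 2 (mod 4)
All binary strings representing a multiple of 4 (read in base 2; leading zeros allowed and ε counts as 0)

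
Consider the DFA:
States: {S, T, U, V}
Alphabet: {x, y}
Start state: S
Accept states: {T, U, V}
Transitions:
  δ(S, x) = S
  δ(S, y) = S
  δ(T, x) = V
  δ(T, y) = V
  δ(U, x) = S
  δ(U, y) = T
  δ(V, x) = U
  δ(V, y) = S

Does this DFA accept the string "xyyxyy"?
Processing string "xyyxyy":
  S --x--> S
  S --y--> S
  S --y--> S
  S --x--> S
  S --y--> S
  S --y--> S
Final state: S
Accept states: {T, U, V}
No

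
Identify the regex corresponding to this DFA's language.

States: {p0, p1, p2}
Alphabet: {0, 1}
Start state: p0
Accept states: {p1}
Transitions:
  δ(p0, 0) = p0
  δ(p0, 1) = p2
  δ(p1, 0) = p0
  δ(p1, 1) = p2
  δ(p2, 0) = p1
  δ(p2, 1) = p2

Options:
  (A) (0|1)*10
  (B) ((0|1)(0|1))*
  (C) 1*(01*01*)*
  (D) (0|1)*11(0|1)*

Check each option against the DFA on short strings; one disagreement eliminates an option:
  (A) (0|1)*10: agrees with the DFA on every string of length ≤ 6
  (B) ((0|1)(0|1))*: on ε the DFA stays in p0 and rejects (p0 ∉ Accept), but the regex matches it → eliminate
  (C) 1*(01*01*)*: on ε the DFA stays in p0 and rejects (p0 ∉ Accept), but the regex matches it → eliminate
  (D) (0|1)*11(0|1)*: on '10' the DFA goes p0 → p2 → p1 and accepts (p1 ∈ Accept), but the regex does not match it → eliminate
Only (A) is consistent with the DFA.
(A) (0|1)*10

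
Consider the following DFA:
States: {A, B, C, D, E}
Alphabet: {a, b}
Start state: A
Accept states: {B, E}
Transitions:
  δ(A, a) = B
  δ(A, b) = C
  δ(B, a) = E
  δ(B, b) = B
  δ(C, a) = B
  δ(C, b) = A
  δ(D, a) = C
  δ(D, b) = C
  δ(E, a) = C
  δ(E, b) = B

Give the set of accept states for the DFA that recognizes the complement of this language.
Complement accept states = All states \ Original accept states
= {A, B, C, D, E} \ {B, E}
{A, C, D}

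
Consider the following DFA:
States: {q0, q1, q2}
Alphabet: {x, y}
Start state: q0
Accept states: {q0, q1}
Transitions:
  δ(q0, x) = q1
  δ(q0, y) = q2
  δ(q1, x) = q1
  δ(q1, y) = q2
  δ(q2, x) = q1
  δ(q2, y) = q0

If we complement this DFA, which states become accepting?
Complement accept states = All states \ Original accept states
= {q0, q1, q2} \ {q0, q1}
{q2}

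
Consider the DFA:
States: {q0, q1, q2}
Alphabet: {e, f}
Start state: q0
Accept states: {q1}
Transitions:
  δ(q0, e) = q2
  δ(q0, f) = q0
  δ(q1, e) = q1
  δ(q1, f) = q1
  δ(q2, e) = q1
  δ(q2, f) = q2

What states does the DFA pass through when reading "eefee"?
read 'e': q0 → q2
  read 'e': q2 → q1
  read 'f': q1 → q1
  read 'e': q1 → q1
  read 'e': q1 → q1
q0 -> q2 -> q1 -> q1 -> q1 -> q1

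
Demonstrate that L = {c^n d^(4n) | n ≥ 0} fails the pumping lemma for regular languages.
Assume L is regular with pumping length p. Idea: pumping the c-block breaks the 1:4 ratio.
Choose s = c^p d^(4p) (length 5p ≥ p). By the pumping lemma, s = xyz with |xy| ≤ p, |y| > 0, so y = c^k with k ≥ 1. Then xy²z = c^(p+k) d^(4p). For this to be in L we would need 4p = 4(p+k), i.e. 4k = 0, contradicting k ≥ 1. So xy²z ∉ L.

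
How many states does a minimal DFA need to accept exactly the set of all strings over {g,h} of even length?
By Myhill–Nerode, count the distinguishable equivalence classes: two classes — parity of the length.
2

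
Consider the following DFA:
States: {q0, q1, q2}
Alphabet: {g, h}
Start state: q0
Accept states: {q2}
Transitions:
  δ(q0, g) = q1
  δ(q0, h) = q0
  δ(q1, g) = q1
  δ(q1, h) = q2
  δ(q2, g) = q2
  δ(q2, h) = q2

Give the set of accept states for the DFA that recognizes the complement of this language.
Complement accept states = All states \ Original accept states
= {q0, q1, q2} \ {q2}
{q0, q1}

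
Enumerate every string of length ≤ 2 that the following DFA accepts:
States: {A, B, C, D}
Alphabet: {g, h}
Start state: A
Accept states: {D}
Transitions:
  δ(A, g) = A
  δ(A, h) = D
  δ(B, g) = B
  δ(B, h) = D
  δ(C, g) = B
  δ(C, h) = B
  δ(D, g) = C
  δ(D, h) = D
h, gh, hh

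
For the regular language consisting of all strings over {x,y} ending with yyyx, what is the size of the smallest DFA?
By Myhill–Nerode, count the distinguishable equivalence classes: 5 classes — one per longest suffix of the input that is a prefix of 'yyyx' (lengths 0 through 4); only the length-4 class is accepting.
5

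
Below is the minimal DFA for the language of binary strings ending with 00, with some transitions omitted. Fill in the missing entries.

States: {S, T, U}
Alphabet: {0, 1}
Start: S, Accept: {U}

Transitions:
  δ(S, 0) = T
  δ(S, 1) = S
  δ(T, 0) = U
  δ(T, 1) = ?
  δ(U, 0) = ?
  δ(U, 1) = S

From the language and accept set, identify what each state tracks — S: last symbol not 0; T: one trailing 0; U: two trailing 0's.
Each missing δ(q, a) is the state matching the new tracked value after reading a.
δ(T, 1) = S; δ(U, 0) = U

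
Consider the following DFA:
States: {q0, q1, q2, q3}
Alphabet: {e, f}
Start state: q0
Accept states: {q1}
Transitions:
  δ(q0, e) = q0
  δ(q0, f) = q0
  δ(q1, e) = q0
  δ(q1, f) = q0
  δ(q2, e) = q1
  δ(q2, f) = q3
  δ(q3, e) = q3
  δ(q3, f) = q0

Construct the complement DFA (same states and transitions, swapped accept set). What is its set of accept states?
Complement accept states = All states \ Original accept states
= {q0, q1, q2, q3} \ {q1}
{q0, q2, q3}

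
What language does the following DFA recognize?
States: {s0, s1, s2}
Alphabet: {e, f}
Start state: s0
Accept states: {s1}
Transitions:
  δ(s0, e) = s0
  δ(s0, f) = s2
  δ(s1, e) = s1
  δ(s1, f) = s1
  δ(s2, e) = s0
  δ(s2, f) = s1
Testing a few strings:
  'effe' → accept
  'ee' → reject
  'e' → reject
  'ef' → reject
State roles: s0=no progress toward ff; s1=substring ff seen; s2=one trailing f
All strings over {e,f} containing the substring ff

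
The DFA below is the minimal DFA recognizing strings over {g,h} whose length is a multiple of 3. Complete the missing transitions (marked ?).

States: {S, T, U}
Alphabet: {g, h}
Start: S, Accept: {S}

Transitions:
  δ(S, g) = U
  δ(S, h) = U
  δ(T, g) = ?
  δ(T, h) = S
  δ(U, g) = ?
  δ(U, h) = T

From the language and accept set, identify what each state tracks — S: length ≡ 0 (mod 3); T: length ≡ 2 (mod 3); U: length ≡ 1 (mod 3).
Each missing δ(q, a) is the state matching the new tracked value after reading a.
δ(T, g) = S; δ(U, g) = T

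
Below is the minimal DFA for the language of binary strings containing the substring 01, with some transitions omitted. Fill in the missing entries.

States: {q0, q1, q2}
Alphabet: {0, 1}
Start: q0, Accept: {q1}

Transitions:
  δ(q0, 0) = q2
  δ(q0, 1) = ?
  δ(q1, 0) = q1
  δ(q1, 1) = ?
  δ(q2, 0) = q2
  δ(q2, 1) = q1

From the language and accept set, identify what each state tracks — q0: no 0 seen yet; q1: substring 01 seen; q2: seen a 0, waiting for 1.
Each missing δ(q, a) is the state matching the new tracked value after reading a.
δ(q0, 1) = q0; δ(q1, 1) = q1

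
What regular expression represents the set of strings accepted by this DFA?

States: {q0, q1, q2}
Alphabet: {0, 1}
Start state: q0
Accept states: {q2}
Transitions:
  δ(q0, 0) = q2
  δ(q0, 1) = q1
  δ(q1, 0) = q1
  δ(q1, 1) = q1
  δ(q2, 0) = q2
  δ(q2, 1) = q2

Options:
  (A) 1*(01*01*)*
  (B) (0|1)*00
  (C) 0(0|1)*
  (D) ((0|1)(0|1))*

Check each option against the DFA on short strings; one disagreement eliminates an option:
  (A) 1*(01*01*)*: on ε the DFA stays in q0 and rejects (q0 ∉ Accept), but the regex matches it → eliminate
  (B) (0|1)*00: on '0' the DFA goes q0 → q2 and accepts (q2 ∈ Accept), but the regex does not match it → eliminate
  (C) 0(0|1)*: agrees with the DFA on every string of length ≤ 6
  (D) ((0|1)(0|1))*: on ε the DFA stays in q0 and rejects (q0 ∉ Accept), but the regex matches it → eliminate
Only (C) is consistent with the DFA.
(C) 0(0|1)*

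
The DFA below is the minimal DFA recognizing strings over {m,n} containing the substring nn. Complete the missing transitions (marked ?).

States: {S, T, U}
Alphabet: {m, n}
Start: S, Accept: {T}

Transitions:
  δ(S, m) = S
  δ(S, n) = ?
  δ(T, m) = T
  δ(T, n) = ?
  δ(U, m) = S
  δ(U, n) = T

From the language and accept set, identify what each state tracks — S: no progress toward nn; T: substring nn seen; U: one trailing n.
Each missing δ(q, a) is the state matching the new tracked value after reading a.
δ(S, n) = U; δ(T, n) = T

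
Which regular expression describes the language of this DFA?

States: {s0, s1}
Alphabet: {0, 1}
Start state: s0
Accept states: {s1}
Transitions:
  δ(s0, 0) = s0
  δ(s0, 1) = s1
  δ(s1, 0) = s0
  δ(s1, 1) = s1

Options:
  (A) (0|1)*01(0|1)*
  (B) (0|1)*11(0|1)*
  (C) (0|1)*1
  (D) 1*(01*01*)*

Check each option against the DFA on short strings; one disagreement eliminates an option:
  (A) (0|1)*01(0|1)*: on '1' the DFA goes s0 → s1 and accepts (s1 ∈ Accept), but the regex does not match it → eliminate
  (B) (0|1)*11(0|1)*: on '1' the DFA goes s0 → s1 and accepts (s1 ∈ Accept), but the regex does not match it → eliminate
  (C) (0|1)*1: agrees with the DFA on every string of length ≤ 6
  (D) 1*(01*01*)*: on ε the DFA stays in s0 and rejects (s0 ∉ Accept), but the regex matches it → eliminate
Only (C) is consistent with the DFA.
(C) (0|1)*1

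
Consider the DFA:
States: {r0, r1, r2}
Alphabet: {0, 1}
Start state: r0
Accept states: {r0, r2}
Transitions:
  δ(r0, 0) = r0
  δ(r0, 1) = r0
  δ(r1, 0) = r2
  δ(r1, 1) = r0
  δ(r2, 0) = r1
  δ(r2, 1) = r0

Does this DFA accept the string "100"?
Processing string "100":
  r0 --1--> r0
  r0 --0--> r0
  r0 --0--> r0
Final state: r0
Accept states: {r0, r2}
Yes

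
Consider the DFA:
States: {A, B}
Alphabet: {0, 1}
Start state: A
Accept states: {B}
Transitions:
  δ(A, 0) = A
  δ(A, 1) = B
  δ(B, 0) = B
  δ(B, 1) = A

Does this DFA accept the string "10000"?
Processing string "10000":
  A --1--> B
  B --0--> B
  B --0--> B
  B --0--> B
  B --0--> B
Final state: B
Accept states: {B}
Yes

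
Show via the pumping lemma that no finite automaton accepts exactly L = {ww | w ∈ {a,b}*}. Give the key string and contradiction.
Assume L is regular with pumping length p. Idea: pumping the leading a-block breaks the equality of the two halves.
Choose s = a^p b a^p b ∈ L (with w = a^p b). |s| = 2p+2 ≥ p. By the pumping lemma, s = xyz with |xy| ≤ p, |y| > 0, so y = a^k with k ≥ 1, in the first a-block. Then xy²z = a^(p+k) b a^p b, of length 2p+2+k. If k is odd this length is odd, so it cannot be of the form ww. If k is even, each half has length p+1+k/2 ≤ p+k, so the first half lies entirely inside the leading a-block and contains no b, while the second half ends in b; the halves differ. Either way xy²z ∉ L.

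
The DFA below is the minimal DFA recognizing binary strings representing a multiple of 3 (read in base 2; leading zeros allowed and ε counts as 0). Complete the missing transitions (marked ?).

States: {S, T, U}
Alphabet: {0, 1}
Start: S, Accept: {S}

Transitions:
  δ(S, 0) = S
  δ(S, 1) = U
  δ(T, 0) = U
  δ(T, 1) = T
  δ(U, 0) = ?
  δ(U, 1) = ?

From the language and accept set, identify what each state tracks — S: value ≡ 0 (mod 3); T: value ≡ 2 (mod 3); U: value ≡ 1 (mod 3).
Each missing δ(q, a) is the state matching the new tracked value after reading a.
δ(U, 0) = T; δ(U, 1) = S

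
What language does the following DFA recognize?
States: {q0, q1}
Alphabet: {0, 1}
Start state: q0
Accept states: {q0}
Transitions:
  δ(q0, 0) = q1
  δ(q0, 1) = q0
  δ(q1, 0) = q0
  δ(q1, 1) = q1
Testing a few strings:
  '1' → accept
  '0' → reject
  '101' → reject
  '11' → accept
State roles: q0=even number of 0's so far; q1=odd number of 0's so far
All binary strings with an even number of 0's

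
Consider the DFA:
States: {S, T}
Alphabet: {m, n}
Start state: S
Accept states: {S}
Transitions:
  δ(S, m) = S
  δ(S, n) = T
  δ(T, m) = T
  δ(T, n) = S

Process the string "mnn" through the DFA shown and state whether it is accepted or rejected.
Processing string "mnn":
  S --m--> S
  S --n--> T
  T --n--> S
Final state: S
Accept states: {S}
Yes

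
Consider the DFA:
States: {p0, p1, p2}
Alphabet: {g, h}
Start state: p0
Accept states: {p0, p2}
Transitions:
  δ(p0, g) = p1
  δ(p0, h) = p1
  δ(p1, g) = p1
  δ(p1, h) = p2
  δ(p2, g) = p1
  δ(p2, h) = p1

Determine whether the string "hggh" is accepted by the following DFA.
Processing string "hggh":
  p0 --h--> p1
  p1 --g--> p1
  p1 --g--> p1
  p1 --h--> p2
Final state: p2
Accept states: {p0, p2}
Yes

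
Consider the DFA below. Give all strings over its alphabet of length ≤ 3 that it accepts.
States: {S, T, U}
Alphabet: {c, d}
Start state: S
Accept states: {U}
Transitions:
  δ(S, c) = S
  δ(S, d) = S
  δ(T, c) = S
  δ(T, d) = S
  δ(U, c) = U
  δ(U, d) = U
None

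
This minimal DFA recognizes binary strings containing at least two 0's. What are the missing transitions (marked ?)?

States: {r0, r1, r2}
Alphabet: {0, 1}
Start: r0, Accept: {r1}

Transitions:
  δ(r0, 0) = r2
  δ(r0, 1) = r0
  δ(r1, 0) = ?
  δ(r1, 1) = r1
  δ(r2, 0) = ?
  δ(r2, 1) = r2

From the language and accept set, identify what each state tracks — r0: zero 0's seen; r1: ≥ two 0's seen; r2: one 0 seen.
Each missing δ(q, a) is the state matching the new tracked value after reading a.
δ(r1, 0) = r1; δ(r2, 0) = r1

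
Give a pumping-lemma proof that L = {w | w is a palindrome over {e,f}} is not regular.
Assume L is regular with pumping length p. Idea: pumping the leading e-block breaks the symmetry.
Choose s = e^p f e^p (a palindrome of length 2p+1 ≥ p). By the pumping lemma, s = xyz with |xy| ≤ p, |y| > 0, so y = e^k with k > 0 (xy lies entirely in the first e^p). Then xy²z = e^(p+k) f e^p, which is not a palindrome since p+k ≠ p.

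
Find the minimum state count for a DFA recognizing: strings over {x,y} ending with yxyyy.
By Myhill–Nerode, count the distinguishable equivalence classes: 6 classes — one per longest suffix of the input that is a prefix of 'yxyyy' (lengths 0 through 5); only the length-5 class is accepting.
6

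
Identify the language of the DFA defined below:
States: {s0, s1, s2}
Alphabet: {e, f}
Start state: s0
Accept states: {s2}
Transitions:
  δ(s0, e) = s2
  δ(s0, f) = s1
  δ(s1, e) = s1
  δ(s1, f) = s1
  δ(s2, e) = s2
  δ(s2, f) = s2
Testing a few strings:
  'ee' → accept
  'f' → reject
  'eef' → accept
  'ff' → reject
State roles: s0=no input read; s1=started with f (dead); s2=started with e
All strings over {e,f} starting with e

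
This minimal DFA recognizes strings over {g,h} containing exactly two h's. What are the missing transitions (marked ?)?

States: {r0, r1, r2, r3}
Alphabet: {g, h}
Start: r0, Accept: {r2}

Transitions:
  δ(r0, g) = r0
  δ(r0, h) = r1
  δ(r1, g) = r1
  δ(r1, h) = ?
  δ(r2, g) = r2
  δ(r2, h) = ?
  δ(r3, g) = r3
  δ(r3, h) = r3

From the language and accept set, identify what each state tracks — r0: zero h's; r1: one h; r2: two h's; r3: ≥ three h's (dead).
Each missing δ(q, a) is the state matching the new tracked value after reading a.
δ(r1, h) = r2; δ(r2, h) = r3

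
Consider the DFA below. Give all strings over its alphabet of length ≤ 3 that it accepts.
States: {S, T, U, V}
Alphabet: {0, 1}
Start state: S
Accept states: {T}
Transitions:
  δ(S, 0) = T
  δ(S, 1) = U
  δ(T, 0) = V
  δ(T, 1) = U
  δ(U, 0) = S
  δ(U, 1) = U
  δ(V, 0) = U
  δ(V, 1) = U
0, 100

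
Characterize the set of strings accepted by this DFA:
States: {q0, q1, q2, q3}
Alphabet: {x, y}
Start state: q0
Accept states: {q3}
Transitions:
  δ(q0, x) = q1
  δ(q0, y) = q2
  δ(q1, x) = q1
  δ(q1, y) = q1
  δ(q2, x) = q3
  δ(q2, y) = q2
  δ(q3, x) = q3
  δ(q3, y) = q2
Testing a few strings:
  'yxyx' → accept
  'xy' → reject
  'yy' → reject
  'x' → reject
State roles: q0=no input read; q1=started with x (dead); q2=started with y, last symbol y; q3=started with y, last symbol x
All strings over {x,y} that start with y and end with x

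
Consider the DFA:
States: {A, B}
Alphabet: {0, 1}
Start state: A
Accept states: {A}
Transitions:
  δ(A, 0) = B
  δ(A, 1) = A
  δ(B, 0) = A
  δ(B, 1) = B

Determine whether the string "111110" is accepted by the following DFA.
Processing string "111110":
  A --1--> A
  A --1--> A
  A --1--> A
  A --1--> A
  A --1--> A
  A --0--> B
Final state: B
Accept states: {A}
No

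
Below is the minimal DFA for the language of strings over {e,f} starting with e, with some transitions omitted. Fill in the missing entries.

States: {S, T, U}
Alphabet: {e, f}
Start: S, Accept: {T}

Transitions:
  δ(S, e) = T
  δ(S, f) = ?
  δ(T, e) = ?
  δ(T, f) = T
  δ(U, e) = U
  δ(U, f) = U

From the language and accept set, identify what each state tracks — S: no input read; T: started with e; U: started with f (dead).
Each missing δ(q, a) is the state matching the new tracked value after reading a.
δ(S, f) = U; δ(T, e) = T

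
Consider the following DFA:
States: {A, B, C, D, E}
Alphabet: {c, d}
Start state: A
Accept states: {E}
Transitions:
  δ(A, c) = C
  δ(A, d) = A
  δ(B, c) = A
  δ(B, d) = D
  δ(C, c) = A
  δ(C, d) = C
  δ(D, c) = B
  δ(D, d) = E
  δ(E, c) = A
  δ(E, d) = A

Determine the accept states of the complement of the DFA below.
Complement accept states = All states \ Original accept states
= {A, B, C, D, E} \ {E}
{A, B, C, D}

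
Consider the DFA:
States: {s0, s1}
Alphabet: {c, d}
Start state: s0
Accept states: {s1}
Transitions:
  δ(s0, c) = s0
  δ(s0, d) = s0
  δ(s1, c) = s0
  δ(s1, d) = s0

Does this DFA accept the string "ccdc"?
Processing string "ccdc":
  s0 --c--> s0
  s0 --c--> s0
  s0 --d--> s0
  s0 --c--> s0
Final state: s0
Accept states: {s1}
No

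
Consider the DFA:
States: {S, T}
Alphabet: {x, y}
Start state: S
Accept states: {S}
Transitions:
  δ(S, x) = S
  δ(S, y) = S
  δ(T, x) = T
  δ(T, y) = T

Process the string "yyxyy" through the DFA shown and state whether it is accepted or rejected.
Processing string "yyxyy":
  S --y--> S
  S --y--> S
  S --x--> S
  S --y--> S
  S --y--> S
Final state: S
Accept states: {S}
Yes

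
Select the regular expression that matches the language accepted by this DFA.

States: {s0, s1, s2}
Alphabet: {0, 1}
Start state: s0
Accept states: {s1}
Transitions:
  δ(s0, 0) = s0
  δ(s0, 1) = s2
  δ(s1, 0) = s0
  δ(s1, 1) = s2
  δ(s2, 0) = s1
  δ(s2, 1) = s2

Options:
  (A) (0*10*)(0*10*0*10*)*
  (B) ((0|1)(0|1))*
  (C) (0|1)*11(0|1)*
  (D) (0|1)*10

Check each option against the DFA on short strings; one disagreement eliminates an option:
  (A) (0*10*)(0*10*0*10*)*: on '1' the DFA goes s0 → s2 and rejects (s2 ∉ Accept), but the regex matches it → eliminate
  (B) ((0|1)(0|1))*: on ε the DFA stays in s0 and rejects (s0 ∉ Accept), but the regex matches it → eliminate
  (C) (0|1)*11(0|1)*: on '10' the DFA goes s0 → s2 → s1 and accepts (s1 ∈ Accept), but the regex does not match it → eliminate
  (D) (0|1)*10: agrees with the DFA on every string of length ≤ 6
Only (D) is consistent with the DFA.
(D) (0|1)*10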